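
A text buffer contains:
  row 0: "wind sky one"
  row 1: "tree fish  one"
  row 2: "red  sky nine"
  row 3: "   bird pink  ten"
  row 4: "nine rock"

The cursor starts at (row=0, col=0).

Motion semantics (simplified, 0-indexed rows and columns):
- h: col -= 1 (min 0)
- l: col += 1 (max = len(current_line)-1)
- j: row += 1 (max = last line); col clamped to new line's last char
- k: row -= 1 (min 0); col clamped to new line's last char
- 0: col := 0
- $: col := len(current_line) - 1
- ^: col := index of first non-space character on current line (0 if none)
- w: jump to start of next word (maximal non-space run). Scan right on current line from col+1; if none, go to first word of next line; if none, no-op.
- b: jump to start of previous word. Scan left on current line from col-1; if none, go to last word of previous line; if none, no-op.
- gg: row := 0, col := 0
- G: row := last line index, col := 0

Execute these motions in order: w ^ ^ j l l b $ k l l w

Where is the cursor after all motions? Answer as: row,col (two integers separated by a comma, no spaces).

After 1 (w): row=0 col=5 char='s'
After 2 (^): row=0 col=0 char='w'
After 3 (^): row=0 col=0 char='w'
After 4 (j): row=1 col=0 char='t'
After 5 (l): row=1 col=1 char='r'
After 6 (l): row=1 col=2 char='e'
After 7 (b): row=1 col=0 char='t'
After 8 ($): row=1 col=13 char='e'
After 9 (k): row=0 col=11 char='e'
After 10 (l): row=0 col=11 char='e'
After 11 (l): row=0 col=11 char='e'
After 12 (w): row=1 col=0 char='t'

Answer: 1,0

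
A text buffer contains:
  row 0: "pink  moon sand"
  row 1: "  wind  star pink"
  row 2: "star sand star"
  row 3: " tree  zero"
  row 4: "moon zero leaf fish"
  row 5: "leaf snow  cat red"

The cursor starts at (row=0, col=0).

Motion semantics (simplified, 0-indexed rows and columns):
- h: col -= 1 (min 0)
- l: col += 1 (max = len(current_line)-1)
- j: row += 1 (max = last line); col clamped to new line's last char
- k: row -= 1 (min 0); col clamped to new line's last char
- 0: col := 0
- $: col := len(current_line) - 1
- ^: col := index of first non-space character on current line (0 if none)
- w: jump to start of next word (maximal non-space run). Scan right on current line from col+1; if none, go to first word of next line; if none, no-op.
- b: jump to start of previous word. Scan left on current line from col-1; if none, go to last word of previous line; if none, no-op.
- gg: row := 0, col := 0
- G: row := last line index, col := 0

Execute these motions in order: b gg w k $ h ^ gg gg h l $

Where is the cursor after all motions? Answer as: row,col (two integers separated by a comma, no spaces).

Answer: 0,14

Derivation:
After 1 (b): row=0 col=0 char='p'
After 2 (gg): row=0 col=0 char='p'
After 3 (w): row=0 col=6 char='m'
After 4 (k): row=0 col=6 char='m'
After 5 ($): row=0 col=14 char='d'
After 6 (h): row=0 col=13 char='n'
After 7 (^): row=0 col=0 char='p'
After 8 (gg): row=0 col=0 char='p'
After 9 (gg): row=0 col=0 char='p'
After 10 (h): row=0 col=0 char='p'
After 11 (l): row=0 col=1 char='i'
After 12 ($): row=0 col=14 char='d'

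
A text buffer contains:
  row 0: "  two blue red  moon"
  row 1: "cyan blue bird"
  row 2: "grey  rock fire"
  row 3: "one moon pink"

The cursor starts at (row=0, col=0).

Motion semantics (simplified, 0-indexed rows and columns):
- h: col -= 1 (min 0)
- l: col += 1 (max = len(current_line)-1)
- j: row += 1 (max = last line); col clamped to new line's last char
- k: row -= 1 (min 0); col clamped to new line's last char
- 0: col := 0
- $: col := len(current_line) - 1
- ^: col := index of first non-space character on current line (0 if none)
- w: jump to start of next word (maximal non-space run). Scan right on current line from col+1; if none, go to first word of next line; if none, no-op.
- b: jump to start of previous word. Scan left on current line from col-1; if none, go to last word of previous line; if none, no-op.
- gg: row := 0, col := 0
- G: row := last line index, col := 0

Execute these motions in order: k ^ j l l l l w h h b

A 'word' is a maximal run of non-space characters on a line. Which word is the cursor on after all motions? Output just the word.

After 1 (k): row=0 col=0 char='_'
After 2 (^): row=0 col=2 char='t'
After 3 (j): row=1 col=2 char='a'
After 4 (l): row=1 col=3 char='n'
After 5 (l): row=1 col=4 char='_'
After 6 (l): row=1 col=5 char='b'
After 7 (l): row=1 col=6 char='l'
After 8 (w): row=1 col=10 char='b'
After 9 (h): row=1 col=9 char='_'
After 10 (h): row=1 col=8 char='e'
After 11 (b): row=1 col=5 char='b'

Answer: blue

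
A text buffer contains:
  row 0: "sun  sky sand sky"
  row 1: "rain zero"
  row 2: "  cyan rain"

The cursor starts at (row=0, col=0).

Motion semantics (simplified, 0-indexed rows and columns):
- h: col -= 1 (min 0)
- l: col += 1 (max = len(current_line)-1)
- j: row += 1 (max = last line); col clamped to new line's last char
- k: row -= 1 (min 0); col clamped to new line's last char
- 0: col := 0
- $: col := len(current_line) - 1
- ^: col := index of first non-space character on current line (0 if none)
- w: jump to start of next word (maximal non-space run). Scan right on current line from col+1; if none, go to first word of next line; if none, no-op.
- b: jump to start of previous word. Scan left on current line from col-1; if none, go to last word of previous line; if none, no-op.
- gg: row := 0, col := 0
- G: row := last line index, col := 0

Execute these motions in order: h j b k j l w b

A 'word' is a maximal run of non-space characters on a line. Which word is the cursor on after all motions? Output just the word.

Answer: zero

Derivation:
After 1 (h): row=0 col=0 char='s'
After 2 (j): row=1 col=0 char='r'
After 3 (b): row=0 col=14 char='s'
After 4 (k): row=0 col=14 char='s'
After 5 (j): row=1 col=8 char='o'
After 6 (l): row=1 col=8 char='o'
After 7 (w): row=2 col=2 char='c'
After 8 (b): row=1 col=5 char='z'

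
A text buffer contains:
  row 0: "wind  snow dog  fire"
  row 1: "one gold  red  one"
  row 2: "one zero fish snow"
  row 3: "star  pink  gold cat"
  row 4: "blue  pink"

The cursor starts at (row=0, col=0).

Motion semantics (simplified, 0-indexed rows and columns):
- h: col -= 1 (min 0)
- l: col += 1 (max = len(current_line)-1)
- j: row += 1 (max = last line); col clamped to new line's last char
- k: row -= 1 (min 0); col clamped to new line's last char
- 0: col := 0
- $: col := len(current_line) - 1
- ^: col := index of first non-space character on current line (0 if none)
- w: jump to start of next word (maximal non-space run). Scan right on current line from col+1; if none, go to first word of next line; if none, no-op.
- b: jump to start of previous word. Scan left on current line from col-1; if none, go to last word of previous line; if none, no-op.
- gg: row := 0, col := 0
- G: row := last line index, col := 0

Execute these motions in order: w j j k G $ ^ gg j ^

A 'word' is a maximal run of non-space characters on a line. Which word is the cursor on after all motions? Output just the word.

Answer: one

Derivation:
After 1 (w): row=0 col=6 char='s'
After 2 (j): row=1 col=6 char='l'
After 3 (j): row=2 col=6 char='r'
After 4 (k): row=1 col=6 char='l'
After 5 (G): row=4 col=0 char='b'
After 6 ($): row=4 col=9 char='k'
After 7 (^): row=4 col=0 char='b'
After 8 (gg): row=0 col=0 char='w'
After 9 (j): row=1 col=0 char='o'
After 10 (^): row=1 col=0 char='o'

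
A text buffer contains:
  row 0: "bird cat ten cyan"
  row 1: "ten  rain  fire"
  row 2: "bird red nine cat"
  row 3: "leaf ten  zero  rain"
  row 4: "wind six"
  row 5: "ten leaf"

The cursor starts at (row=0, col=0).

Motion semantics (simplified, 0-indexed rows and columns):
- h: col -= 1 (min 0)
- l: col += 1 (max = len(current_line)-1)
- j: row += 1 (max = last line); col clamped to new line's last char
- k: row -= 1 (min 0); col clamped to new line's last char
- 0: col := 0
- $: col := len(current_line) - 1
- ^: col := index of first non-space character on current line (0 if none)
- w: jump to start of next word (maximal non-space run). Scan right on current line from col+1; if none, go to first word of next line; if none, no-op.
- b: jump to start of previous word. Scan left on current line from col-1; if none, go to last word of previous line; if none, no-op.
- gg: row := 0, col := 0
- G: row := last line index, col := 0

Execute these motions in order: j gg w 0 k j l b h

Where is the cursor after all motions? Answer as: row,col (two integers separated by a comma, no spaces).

After 1 (j): row=1 col=0 char='t'
After 2 (gg): row=0 col=0 char='b'
After 3 (w): row=0 col=5 char='c'
After 4 (0): row=0 col=0 char='b'
After 5 (k): row=0 col=0 char='b'
After 6 (j): row=1 col=0 char='t'
After 7 (l): row=1 col=1 char='e'
After 8 (b): row=1 col=0 char='t'
After 9 (h): row=1 col=0 char='t'

Answer: 1,0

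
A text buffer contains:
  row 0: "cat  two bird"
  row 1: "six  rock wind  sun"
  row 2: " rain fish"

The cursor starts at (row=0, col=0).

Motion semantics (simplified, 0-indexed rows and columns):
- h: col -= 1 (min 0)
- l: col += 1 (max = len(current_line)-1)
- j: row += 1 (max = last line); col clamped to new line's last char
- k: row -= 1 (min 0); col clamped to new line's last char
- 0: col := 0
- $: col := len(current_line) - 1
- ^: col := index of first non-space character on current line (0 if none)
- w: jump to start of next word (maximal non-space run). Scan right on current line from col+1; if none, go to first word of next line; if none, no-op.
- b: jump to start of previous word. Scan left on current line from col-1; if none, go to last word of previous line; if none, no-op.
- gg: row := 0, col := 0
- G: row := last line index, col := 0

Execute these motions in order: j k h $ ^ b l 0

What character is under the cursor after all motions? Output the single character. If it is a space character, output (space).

After 1 (j): row=1 col=0 char='s'
After 2 (k): row=0 col=0 char='c'
After 3 (h): row=0 col=0 char='c'
After 4 ($): row=0 col=12 char='d'
After 5 (^): row=0 col=0 char='c'
After 6 (b): row=0 col=0 char='c'
After 7 (l): row=0 col=1 char='a'
After 8 (0): row=0 col=0 char='c'

Answer: c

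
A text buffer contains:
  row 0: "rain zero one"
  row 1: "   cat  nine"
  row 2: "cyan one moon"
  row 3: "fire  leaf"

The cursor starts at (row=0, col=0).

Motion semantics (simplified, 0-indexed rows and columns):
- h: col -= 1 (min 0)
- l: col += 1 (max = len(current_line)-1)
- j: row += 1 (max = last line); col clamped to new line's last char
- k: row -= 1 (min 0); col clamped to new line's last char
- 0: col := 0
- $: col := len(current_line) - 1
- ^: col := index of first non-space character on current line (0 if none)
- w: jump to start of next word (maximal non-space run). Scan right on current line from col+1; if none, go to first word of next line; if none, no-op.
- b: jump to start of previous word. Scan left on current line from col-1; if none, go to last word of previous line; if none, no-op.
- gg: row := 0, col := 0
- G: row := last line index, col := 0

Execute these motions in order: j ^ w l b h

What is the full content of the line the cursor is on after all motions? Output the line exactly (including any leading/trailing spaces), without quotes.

After 1 (j): row=1 col=0 char='_'
After 2 (^): row=1 col=3 char='c'
After 3 (w): row=1 col=8 char='n'
After 4 (l): row=1 col=9 char='i'
After 5 (b): row=1 col=8 char='n'
After 6 (h): row=1 col=7 char='_'

Answer:    cat  nine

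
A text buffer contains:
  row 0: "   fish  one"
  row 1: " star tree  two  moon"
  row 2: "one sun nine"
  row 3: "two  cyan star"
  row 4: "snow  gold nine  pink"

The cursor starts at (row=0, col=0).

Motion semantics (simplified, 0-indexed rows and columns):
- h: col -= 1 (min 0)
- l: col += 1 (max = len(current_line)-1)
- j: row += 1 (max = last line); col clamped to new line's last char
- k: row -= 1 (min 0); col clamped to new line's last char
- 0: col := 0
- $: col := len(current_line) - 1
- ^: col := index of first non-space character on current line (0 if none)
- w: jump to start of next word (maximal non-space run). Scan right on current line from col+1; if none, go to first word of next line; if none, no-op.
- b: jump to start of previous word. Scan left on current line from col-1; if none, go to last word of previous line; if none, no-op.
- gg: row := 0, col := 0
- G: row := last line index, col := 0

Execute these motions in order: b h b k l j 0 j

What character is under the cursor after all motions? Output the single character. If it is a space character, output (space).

After 1 (b): row=0 col=0 char='_'
After 2 (h): row=0 col=0 char='_'
After 3 (b): row=0 col=0 char='_'
After 4 (k): row=0 col=0 char='_'
After 5 (l): row=0 col=1 char='_'
After 6 (j): row=1 col=1 char='s'
After 7 (0): row=1 col=0 char='_'
After 8 (j): row=2 col=0 char='o'

Answer: o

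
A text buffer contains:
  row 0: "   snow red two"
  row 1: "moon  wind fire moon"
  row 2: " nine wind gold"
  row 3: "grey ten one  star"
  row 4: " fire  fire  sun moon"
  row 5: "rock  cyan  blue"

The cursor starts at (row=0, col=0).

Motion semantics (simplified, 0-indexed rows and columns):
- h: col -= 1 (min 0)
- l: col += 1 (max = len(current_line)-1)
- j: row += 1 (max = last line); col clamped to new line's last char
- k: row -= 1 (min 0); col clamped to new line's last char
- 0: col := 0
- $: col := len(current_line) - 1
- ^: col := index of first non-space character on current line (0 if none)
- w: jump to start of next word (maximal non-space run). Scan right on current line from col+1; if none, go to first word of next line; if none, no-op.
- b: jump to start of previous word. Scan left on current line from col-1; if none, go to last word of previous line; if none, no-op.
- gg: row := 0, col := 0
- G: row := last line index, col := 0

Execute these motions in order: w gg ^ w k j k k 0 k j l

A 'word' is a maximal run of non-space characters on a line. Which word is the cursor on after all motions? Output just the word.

After 1 (w): row=0 col=3 char='s'
After 2 (gg): row=0 col=0 char='_'
After 3 (^): row=0 col=3 char='s'
After 4 (w): row=0 col=8 char='r'
After 5 (k): row=0 col=8 char='r'
After 6 (j): row=1 col=8 char='n'
After 7 (k): row=0 col=8 char='r'
After 8 (k): row=0 col=8 char='r'
After 9 (0): row=0 col=0 char='_'
After 10 (k): row=0 col=0 char='_'
After 11 (j): row=1 col=0 char='m'
After 12 (l): row=1 col=1 char='o'

Answer: moon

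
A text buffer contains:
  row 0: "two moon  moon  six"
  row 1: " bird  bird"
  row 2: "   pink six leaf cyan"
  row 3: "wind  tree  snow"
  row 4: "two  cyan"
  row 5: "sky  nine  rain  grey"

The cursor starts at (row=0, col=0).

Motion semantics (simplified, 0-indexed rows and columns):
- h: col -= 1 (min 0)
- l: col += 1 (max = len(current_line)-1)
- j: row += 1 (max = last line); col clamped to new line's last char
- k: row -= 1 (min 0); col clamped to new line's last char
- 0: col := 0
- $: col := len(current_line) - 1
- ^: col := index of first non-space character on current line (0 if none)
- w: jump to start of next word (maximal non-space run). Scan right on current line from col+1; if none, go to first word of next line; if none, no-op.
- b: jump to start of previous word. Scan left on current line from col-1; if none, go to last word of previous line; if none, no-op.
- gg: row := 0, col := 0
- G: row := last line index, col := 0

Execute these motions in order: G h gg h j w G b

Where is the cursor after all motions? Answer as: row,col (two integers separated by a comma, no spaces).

After 1 (G): row=5 col=0 char='s'
After 2 (h): row=5 col=0 char='s'
After 3 (gg): row=0 col=0 char='t'
After 4 (h): row=0 col=0 char='t'
After 5 (j): row=1 col=0 char='_'
After 6 (w): row=1 col=1 char='b'
After 7 (G): row=5 col=0 char='s'
After 8 (b): row=4 col=5 char='c'

Answer: 4,5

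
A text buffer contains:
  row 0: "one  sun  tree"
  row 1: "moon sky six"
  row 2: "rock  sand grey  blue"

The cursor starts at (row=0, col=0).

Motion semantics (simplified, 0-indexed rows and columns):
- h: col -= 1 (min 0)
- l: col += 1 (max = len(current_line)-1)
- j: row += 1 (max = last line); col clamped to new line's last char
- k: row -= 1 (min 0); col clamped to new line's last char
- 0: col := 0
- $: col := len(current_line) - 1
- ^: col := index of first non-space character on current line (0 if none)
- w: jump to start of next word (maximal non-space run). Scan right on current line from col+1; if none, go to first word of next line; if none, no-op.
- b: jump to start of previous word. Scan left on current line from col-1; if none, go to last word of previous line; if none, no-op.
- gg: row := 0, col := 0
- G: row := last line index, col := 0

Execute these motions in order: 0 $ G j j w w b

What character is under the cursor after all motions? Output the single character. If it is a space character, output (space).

Answer: s

Derivation:
After 1 (0): row=0 col=0 char='o'
After 2 ($): row=0 col=13 char='e'
After 3 (G): row=2 col=0 char='r'
After 4 (j): row=2 col=0 char='r'
After 5 (j): row=2 col=0 char='r'
After 6 (w): row=2 col=6 char='s'
After 7 (w): row=2 col=11 char='g'
After 8 (b): row=2 col=6 char='s'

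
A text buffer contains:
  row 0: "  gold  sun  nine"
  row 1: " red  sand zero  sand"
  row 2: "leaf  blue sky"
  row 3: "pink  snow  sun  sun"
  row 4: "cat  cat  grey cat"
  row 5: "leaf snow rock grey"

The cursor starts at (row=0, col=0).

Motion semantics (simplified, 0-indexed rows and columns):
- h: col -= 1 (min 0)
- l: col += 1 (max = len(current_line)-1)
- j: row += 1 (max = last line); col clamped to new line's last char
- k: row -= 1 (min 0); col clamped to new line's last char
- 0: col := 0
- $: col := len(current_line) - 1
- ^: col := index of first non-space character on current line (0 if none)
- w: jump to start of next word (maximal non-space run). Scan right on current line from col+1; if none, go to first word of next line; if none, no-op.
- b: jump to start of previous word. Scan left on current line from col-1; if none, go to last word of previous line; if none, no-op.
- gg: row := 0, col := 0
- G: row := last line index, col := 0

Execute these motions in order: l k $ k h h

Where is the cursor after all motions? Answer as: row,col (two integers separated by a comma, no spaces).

After 1 (l): row=0 col=1 char='_'
After 2 (k): row=0 col=1 char='_'
After 3 ($): row=0 col=16 char='e'
After 4 (k): row=0 col=16 char='e'
After 5 (h): row=0 col=15 char='n'
After 6 (h): row=0 col=14 char='i'

Answer: 0,14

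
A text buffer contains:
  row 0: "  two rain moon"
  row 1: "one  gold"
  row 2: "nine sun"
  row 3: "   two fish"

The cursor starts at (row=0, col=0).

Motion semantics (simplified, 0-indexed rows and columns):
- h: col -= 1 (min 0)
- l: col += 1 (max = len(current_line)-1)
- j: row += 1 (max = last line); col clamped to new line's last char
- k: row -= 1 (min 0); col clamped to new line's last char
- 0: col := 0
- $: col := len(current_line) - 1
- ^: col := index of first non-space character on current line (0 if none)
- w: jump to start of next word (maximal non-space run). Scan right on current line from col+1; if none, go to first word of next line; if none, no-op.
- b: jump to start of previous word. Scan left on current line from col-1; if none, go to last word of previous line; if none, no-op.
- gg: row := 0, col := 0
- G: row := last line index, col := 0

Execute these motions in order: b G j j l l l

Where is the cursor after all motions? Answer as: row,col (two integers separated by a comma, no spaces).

After 1 (b): row=0 col=0 char='_'
After 2 (G): row=3 col=0 char='_'
After 3 (j): row=3 col=0 char='_'
After 4 (j): row=3 col=0 char='_'
After 5 (l): row=3 col=1 char='_'
After 6 (l): row=3 col=2 char='_'
After 7 (l): row=3 col=3 char='t'

Answer: 3,3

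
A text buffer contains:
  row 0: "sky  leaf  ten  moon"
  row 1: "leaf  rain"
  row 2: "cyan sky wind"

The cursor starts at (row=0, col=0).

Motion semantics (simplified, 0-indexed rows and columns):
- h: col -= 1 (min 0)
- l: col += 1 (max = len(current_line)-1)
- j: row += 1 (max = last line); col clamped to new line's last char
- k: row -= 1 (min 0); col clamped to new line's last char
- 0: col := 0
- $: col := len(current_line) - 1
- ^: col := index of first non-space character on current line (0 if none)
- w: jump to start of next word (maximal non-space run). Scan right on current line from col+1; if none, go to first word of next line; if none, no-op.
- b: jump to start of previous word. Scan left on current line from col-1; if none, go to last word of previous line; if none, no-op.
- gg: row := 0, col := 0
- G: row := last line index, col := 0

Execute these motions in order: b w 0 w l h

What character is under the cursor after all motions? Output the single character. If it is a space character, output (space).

Answer: l

Derivation:
After 1 (b): row=0 col=0 char='s'
After 2 (w): row=0 col=5 char='l'
After 3 (0): row=0 col=0 char='s'
After 4 (w): row=0 col=5 char='l'
After 5 (l): row=0 col=6 char='e'
After 6 (h): row=0 col=5 char='l'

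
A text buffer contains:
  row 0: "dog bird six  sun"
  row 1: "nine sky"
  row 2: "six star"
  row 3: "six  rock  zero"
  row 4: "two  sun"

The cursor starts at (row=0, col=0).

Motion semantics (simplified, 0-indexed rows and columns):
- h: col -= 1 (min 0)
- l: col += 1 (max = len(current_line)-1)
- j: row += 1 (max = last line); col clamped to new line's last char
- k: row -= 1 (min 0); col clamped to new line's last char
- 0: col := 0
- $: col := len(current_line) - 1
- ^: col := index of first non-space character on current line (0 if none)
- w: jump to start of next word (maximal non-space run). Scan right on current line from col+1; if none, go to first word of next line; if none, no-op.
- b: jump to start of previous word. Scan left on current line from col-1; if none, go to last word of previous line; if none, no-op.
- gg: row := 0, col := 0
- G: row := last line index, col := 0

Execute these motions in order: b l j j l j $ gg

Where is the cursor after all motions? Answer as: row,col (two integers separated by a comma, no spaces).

Answer: 0,0

Derivation:
After 1 (b): row=0 col=0 char='d'
After 2 (l): row=0 col=1 char='o'
After 3 (j): row=1 col=1 char='i'
After 4 (j): row=2 col=1 char='i'
After 5 (l): row=2 col=2 char='x'
After 6 (j): row=3 col=2 char='x'
After 7 ($): row=3 col=14 char='o'
After 8 (gg): row=0 col=0 char='d'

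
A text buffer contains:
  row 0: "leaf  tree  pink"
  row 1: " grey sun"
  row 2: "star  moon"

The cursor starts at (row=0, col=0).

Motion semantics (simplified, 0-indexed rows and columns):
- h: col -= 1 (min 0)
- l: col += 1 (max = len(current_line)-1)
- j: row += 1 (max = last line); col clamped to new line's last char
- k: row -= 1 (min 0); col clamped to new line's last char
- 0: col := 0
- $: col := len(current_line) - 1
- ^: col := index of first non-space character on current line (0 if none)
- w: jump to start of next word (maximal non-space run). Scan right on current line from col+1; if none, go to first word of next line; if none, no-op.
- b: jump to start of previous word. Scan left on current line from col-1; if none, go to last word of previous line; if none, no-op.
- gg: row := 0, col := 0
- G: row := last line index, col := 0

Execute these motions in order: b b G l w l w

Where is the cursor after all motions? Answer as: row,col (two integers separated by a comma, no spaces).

After 1 (b): row=0 col=0 char='l'
After 2 (b): row=0 col=0 char='l'
After 3 (G): row=2 col=0 char='s'
After 4 (l): row=2 col=1 char='t'
After 5 (w): row=2 col=6 char='m'
After 6 (l): row=2 col=7 char='o'
After 7 (w): row=2 col=7 char='o'

Answer: 2,7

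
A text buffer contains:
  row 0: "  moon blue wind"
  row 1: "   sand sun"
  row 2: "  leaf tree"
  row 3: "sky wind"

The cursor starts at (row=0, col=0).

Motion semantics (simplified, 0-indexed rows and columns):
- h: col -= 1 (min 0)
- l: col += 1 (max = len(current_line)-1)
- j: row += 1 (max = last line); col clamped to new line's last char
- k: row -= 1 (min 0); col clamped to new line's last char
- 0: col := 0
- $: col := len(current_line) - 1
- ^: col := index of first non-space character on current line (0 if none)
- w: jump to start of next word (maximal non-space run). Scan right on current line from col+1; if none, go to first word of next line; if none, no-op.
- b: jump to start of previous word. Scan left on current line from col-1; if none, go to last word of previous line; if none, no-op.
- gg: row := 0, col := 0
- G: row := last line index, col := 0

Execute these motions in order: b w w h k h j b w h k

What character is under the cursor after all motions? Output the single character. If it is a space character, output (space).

Answer: b

Derivation:
After 1 (b): row=0 col=0 char='_'
After 2 (w): row=0 col=2 char='m'
After 3 (w): row=0 col=7 char='b'
After 4 (h): row=0 col=6 char='_'
After 5 (k): row=0 col=6 char='_'
After 6 (h): row=0 col=5 char='n'
After 7 (j): row=1 col=5 char='n'
After 8 (b): row=1 col=3 char='s'
After 9 (w): row=1 col=8 char='s'
After 10 (h): row=1 col=7 char='_'
After 11 (k): row=0 col=7 char='b'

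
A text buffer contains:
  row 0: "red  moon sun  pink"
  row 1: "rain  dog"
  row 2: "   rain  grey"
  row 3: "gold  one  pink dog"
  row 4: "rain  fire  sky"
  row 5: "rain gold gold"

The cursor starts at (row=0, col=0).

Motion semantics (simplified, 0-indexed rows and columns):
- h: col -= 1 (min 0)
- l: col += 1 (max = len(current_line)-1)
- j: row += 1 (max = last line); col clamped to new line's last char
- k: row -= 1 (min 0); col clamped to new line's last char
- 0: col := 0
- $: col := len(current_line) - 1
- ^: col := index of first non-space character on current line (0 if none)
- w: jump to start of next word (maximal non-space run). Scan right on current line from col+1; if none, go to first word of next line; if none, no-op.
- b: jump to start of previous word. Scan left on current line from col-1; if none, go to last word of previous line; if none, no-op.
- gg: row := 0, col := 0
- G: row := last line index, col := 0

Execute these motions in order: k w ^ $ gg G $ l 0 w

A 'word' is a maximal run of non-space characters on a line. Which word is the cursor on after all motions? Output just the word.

Answer: gold

Derivation:
After 1 (k): row=0 col=0 char='r'
After 2 (w): row=0 col=5 char='m'
After 3 (^): row=0 col=0 char='r'
After 4 ($): row=0 col=18 char='k'
After 5 (gg): row=0 col=0 char='r'
After 6 (G): row=5 col=0 char='r'
After 7 ($): row=5 col=13 char='d'
After 8 (l): row=5 col=13 char='d'
After 9 (0): row=5 col=0 char='r'
After 10 (w): row=5 col=5 char='g'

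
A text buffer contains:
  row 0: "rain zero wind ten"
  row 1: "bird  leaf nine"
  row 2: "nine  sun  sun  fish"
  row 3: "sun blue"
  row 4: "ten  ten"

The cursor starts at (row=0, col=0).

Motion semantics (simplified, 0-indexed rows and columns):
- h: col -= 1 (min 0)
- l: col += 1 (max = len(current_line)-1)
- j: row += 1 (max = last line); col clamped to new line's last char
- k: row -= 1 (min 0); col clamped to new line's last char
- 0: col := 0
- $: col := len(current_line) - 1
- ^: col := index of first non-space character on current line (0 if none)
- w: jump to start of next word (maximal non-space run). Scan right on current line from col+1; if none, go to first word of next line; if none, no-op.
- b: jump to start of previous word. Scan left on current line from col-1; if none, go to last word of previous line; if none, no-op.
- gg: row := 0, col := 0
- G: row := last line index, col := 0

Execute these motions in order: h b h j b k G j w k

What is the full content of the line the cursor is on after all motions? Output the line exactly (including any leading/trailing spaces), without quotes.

After 1 (h): row=0 col=0 char='r'
After 2 (b): row=0 col=0 char='r'
After 3 (h): row=0 col=0 char='r'
After 4 (j): row=1 col=0 char='b'
After 5 (b): row=0 col=15 char='t'
After 6 (k): row=0 col=15 char='t'
After 7 (G): row=4 col=0 char='t'
After 8 (j): row=4 col=0 char='t'
After 9 (w): row=4 col=5 char='t'
After 10 (k): row=3 col=5 char='l'

Answer: sun blue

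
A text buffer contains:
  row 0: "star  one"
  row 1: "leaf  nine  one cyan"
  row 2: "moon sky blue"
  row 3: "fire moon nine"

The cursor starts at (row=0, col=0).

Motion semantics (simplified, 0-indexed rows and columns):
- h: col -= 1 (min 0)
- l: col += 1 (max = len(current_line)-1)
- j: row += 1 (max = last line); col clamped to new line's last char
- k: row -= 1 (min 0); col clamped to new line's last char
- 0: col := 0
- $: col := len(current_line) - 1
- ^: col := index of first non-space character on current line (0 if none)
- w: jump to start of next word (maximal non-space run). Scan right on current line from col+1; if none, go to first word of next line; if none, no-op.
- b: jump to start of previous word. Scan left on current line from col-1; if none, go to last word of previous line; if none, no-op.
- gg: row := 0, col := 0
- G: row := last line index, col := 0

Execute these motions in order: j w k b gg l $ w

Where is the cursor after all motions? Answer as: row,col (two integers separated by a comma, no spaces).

After 1 (j): row=1 col=0 char='l'
After 2 (w): row=1 col=6 char='n'
After 3 (k): row=0 col=6 char='o'
After 4 (b): row=0 col=0 char='s'
After 5 (gg): row=0 col=0 char='s'
After 6 (l): row=0 col=1 char='t'
After 7 ($): row=0 col=8 char='e'
After 8 (w): row=1 col=0 char='l'

Answer: 1,0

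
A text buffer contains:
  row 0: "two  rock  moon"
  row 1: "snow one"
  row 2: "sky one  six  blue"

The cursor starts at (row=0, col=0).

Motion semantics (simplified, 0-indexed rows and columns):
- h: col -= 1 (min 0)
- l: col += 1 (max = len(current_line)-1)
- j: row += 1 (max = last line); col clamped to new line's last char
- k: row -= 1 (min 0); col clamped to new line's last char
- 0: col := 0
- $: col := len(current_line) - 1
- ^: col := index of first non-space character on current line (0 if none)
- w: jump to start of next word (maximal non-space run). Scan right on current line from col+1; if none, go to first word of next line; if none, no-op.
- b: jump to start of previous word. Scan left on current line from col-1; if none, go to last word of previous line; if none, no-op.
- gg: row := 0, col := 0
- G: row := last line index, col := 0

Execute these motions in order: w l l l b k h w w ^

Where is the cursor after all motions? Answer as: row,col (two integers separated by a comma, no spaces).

Answer: 0,0

Derivation:
After 1 (w): row=0 col=5 char='r'
After 2 (l): row=0 col=6 char='o'
After 3 (l): row=0 col=7 char='c'
After 4 (l): row=0 col=8 char='k'
After 5 (b): row=0 col=5 char='r'
After 6 (k): row=0 col=5 char='r'
After 7 (h): row=0 col=4 char='_'
After 8 (w): row=0 col=5 char='r'
After 9 (w): row=0 col=11 char='m'
After 10 (^): row=0 col=0 char='t'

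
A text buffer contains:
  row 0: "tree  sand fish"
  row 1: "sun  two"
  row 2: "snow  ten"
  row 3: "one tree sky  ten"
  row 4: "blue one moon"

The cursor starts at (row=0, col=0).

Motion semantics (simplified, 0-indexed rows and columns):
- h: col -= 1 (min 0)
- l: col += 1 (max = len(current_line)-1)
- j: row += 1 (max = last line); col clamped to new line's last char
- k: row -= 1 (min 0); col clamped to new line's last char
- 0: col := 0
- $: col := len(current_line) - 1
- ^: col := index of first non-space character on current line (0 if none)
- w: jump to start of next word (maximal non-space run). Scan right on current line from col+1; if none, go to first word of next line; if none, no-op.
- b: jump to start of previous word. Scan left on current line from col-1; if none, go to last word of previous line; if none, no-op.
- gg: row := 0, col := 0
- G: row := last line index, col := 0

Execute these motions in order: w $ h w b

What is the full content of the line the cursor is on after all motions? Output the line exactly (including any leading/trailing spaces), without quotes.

Answer: tree  sand fish

Derivation:
After 1 (w): row=0 col=6 char='s'
After 2 ($): row=0 col=14 char='h'
After 3 (h): row=0 col=13 char='s'
After 4 (w): row=1 col=0 char='s'
After 5 (b): row=0 col=11 char='f'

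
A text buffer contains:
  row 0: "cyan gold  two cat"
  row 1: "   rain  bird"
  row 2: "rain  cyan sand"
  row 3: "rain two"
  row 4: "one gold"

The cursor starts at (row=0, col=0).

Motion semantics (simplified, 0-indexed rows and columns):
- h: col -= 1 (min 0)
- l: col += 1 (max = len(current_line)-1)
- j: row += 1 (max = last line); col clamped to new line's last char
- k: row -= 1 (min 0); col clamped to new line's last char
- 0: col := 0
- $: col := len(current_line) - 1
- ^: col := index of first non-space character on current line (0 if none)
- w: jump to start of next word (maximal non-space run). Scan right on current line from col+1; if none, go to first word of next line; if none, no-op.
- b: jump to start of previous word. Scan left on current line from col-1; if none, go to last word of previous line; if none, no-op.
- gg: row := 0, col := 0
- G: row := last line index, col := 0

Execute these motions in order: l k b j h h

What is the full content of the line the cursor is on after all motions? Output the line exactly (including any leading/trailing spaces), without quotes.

Answer:    rain  bird

Derivation:
After 1 (l): row=0 col=1 char='y'
After 2 (k): row=0 col=1 char='y'
After 3 (b): row=0 col=0 char='c'
After 4 (j): row=1 col=0 char='_'
After 5 (h): row=1 col=0 char='_'
After 6 (h): row=1 col=0 char='_'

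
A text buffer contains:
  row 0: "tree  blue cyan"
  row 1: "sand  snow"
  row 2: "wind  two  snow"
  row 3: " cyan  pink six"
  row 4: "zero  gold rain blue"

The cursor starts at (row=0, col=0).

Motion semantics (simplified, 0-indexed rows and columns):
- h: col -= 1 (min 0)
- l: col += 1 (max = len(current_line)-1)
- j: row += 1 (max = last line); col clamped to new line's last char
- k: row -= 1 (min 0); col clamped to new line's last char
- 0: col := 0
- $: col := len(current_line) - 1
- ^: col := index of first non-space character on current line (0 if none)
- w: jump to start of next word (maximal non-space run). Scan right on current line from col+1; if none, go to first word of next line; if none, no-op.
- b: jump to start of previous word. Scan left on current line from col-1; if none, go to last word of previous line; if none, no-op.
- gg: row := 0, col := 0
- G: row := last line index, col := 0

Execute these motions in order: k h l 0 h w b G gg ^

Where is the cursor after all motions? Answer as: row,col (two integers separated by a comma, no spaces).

Answer: 0,0

Derivation:
After 1 (k): row=0 col=0 char='t'
After 2 (h): row=0 col=0 char='t'
After 3 (l): row=0 col=1 char='r'
After 4 (0): row=0 col=0 char='t'
After 5 (h): row=0 col=0 char='t'
After 6 (w): row=0 col=6 char='b'
After 7 (b): row=0 col=0 char='t'
After 8 (G): row=4 col=0 char='z'
After 9 (gg): row=0 col=0 char='t'
After 10 (^): row=0 col=0 char='t'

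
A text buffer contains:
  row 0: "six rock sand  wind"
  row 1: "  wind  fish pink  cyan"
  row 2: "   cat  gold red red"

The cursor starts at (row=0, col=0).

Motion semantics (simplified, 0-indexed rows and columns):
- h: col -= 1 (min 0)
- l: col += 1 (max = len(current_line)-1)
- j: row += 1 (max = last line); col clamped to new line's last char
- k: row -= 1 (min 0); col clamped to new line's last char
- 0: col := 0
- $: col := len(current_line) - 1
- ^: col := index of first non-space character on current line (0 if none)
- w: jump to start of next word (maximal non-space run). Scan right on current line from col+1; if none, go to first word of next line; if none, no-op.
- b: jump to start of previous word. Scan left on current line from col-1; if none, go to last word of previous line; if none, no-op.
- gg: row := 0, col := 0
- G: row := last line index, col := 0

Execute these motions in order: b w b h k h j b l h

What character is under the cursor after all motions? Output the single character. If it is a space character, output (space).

Answer: w

Derivation:
After 1 (b): row=0 col=0 char='s'
After 2 (w): row=0 col=4 char='r'
After 3 (b): row=0 col=0 char='s'
After 4 (h): row=0 col=0 char='s'
After 5 (k): row=0 col=0 char='s'
After 6 (h): row=0 col=0 char='s'
After 7 (j): row=1 col=0 char='_'
After 8 (b): row=0 col=15 char='w'
After 9 (l): row=0 col=16 char='i'
After 10 (h): row=0 col=15 char='w'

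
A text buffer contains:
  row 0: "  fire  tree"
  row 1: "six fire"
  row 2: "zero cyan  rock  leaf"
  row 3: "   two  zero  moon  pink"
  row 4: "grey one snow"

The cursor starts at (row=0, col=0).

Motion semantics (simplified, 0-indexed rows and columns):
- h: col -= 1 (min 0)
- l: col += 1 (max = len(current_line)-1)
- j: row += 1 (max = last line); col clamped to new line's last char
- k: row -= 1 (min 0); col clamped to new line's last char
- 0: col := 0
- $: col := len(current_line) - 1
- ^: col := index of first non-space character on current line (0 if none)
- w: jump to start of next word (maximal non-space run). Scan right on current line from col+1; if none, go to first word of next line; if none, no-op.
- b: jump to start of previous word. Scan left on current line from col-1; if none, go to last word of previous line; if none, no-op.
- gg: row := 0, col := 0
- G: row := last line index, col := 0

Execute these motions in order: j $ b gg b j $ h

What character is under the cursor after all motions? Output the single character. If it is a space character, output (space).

Answer: r

Derivation:
After 1 (j): row=1 col=0 char='s'
After 2 ($): row=1 col=7 char='e'
After 3 (b): row=1 col=4 char='f'
After 4 (gg): row=0 col=0 char='_'
After 5 (b): row=0 col=0 char='_'
After 6 (j): row=1 col=0 char='s'
After 7 ($): row=1 col=7 char='e'
After 8 (h): row=1 col=6 char='r'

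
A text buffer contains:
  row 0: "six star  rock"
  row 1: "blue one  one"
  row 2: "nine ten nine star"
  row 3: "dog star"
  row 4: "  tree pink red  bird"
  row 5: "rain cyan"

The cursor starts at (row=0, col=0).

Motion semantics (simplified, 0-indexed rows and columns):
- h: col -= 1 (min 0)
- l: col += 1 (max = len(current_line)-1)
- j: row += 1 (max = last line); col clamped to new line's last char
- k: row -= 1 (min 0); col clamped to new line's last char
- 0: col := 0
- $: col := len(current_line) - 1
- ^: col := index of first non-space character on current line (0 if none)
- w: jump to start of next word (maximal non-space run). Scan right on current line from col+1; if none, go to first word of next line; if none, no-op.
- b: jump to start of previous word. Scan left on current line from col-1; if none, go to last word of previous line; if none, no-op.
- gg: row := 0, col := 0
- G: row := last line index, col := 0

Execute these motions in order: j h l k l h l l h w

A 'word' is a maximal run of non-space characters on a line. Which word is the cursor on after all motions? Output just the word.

Answer: star

Derivation:
After 1 (j): row=1 col=0 char='b'
After 2 (h): row=1 col=0 char='b'
After 3 (l): row=1 col=1 char='l'
After 4 (k): row=0 col=1 char='i'
After 5 (l): row=0 col=2 char='x'
After 6 (h): row=0 col=1 char='i'
After 7 (l): row=0 col=2 char='x'
After 8 (l): row=0 col=3 char='_'
After 9 (h): row=0 col=2 char='x'
After 10 (w): row=0 col=4 char='s'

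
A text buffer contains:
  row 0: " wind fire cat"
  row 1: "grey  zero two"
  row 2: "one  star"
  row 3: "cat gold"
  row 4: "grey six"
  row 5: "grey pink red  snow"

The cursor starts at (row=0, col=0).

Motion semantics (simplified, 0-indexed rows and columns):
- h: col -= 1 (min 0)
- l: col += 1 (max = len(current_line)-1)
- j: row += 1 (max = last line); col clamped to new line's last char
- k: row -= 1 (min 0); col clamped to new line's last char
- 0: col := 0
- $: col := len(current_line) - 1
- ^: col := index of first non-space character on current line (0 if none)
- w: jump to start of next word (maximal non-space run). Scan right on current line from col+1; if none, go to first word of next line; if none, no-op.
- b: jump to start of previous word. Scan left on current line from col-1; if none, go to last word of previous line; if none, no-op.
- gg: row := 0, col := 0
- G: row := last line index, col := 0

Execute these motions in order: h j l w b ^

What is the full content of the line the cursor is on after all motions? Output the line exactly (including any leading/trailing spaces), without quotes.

Answer: grey  zero two

Derivation:
After 1 (h): row=0 col=0 char='_'
After 2 (j): row=1 col=0 char='g'
After 3 (l): row=1 col=1 char='r'
After 4 (w): row=1 col=6 char='z'
After 5 (b): row=1 col=0 char='g'
After 6 (^): row=1 col=0 char='g'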